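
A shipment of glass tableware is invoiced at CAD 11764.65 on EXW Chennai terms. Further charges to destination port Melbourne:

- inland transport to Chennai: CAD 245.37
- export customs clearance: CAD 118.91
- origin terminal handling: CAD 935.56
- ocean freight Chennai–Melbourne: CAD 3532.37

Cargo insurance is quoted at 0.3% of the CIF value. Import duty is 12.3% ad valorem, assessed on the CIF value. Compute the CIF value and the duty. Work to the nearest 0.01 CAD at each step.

CIF value: CAD 16646.80; import duty: CAD 2047.56

Let C be the CIF value. C = EXW price + pre-shipment costs + freight + 0.3% × C
C − 0.3% × C = 11764.65 + 245.37 + 118.91 + 935.56 + 3532.37
0.997 × C = 16596.86
C = 16596.86 / 0.997 = 16646.80
Insurance premium = 0.3% × 16646.80 = 49.94
Import duty = 16646.80 × 12.3% = 2047.56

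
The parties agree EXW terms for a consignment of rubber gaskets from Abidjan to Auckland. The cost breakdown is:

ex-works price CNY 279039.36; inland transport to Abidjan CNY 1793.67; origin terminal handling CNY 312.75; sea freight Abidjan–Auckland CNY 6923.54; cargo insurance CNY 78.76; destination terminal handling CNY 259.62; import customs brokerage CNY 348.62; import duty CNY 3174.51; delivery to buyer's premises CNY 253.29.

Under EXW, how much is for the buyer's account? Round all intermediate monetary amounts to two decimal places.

Buyer's account: CNY 13144.76

EXW: the seller makes goods available at their premises; the buyer bears all onward costs.
Seller's account: goods 279039.36 = 279039.36
Buyer's account: inland to port 1793.67 + origin terminal 312.75 + freight 6923.54 + insurance 78.76 + destination terminal 259.62 + brokerage 348.62 + duty 3174.51 + delivery 253.29 = 13144.76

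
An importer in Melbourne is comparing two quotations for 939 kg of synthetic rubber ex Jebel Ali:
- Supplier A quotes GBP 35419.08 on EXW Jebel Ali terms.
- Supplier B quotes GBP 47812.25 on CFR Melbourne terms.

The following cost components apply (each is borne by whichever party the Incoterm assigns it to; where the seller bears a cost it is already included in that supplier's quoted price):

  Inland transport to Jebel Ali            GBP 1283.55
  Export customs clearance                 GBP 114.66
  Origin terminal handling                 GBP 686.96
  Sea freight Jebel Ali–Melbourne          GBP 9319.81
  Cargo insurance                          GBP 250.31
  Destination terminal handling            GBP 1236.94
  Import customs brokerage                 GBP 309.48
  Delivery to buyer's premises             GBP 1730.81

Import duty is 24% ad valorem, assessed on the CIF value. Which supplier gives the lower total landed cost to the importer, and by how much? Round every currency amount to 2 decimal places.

Supplier A (EXW):
CIF value = EXW price + inland to port + export clearance + origin terminal + freight + insurance = 35419.08 + 1283.55 + 114.66 + 686.96 + 9319.81 + 250.31 = 47074.37
Import duty = 47074.37 × 24% = 11297.85
Buyer bears (A): 1283.55 + 114.66 + 686.96 + 9319.81 + 250.31 + 1236.94 + 309.48 + 1730.81 = 14932.52
Landed cost (A) = invoice 35419.08 + 14932.52 + duty 11297.85 = 61649.45
Supplier B (CFR):
CIF value = CFR price + insurance = 47812.25 + 250.31 = 48062.56
Import duty = 48062.56 × 24% = 11535.01
Buyer bears (B): 250.31 + 1236.94 + 309.48 + 1730.81 = 3527.54
Landed cost (B) = invoice 47812.25 + 3527.54 + duty 11535.01 = 62874.80
Difference = |61649.45 − 62874.80| = 1225.35

Supplier A is cheaper by GBP 1225.35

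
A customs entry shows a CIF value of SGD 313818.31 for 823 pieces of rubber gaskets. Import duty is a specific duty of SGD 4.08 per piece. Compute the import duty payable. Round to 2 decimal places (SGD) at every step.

Import duty = 823 × 4.08 = 3357.84

Import duty: SGD 3357.84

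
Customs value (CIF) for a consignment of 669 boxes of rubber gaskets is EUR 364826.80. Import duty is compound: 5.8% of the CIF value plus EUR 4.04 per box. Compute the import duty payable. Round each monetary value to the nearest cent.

Import duty: EUR 23862.71

Ad valorem component: 364826.80 × 5.8% = 21159.95
Specific component: 669 × 4.04 = 2702.76
Import duty = 21159.95 + 2702.76 = 23862.71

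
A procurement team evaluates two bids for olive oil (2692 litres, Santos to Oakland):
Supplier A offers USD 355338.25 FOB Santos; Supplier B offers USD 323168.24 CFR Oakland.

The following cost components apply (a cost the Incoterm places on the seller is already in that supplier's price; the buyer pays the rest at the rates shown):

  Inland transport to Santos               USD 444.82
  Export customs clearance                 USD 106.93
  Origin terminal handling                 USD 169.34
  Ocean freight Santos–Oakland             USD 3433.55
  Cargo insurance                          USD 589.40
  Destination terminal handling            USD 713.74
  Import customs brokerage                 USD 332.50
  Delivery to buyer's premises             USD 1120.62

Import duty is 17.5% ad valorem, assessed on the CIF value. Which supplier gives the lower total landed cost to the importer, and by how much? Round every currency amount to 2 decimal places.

Supplier B is cheaper by USD 41834.18

Supplier A (FOB):
CIF value = FOB price + freight + insurance = 355338.25 + 3433.55 + 589.40 = 359361.20
Import duty = 359361.20 × 17.5% = 62888.21
Buyer bears (A): 3433.55 + 589.40 + 713.74 + 332.50 + 1120.62 = 6189.81
Landed cost (A) = invoice 355338.25 + 6189.81 + duty 62888.21 = 424416.27
Supplier B (CFR):
CIF value = CFR price + insurance = 323168.24 + 589.40 = 323757.64
Import duty = 323757.64 × 17.5% = 56657.59
Buyer bears (B): 589.40 + 713.74 + 332.50 + 1120.62 = 2756.26
Landed cost (B) = invoice 323168.24 + 2756.26 + duty 56657.59 = 382582.09
Difference = |424416.27 − 382582.09| = 41834.18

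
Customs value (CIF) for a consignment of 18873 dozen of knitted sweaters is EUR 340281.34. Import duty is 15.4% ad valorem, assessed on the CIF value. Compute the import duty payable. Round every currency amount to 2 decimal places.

Import duty: EUR 52403.33

Import duty = 340281.34 × 15.4% = 52403.33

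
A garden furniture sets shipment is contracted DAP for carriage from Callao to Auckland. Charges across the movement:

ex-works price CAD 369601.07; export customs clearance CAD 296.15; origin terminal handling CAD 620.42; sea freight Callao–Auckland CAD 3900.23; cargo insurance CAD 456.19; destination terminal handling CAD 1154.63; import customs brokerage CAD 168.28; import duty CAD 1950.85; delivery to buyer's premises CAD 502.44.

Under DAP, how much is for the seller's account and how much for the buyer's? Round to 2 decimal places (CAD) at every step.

DAP: the seller bears all costs to the named destination except import duty and clearance.
Seller's account: goods 369601.07 + export clearance 296.15 + origin terminal 620.42 + freight 3900.23 + insurance 456.19 + destination terminal 1154.63 + delivery 502.44 = 376531.13
Buyer's account: brokerage 168.28 + duty 1950.85 = 2119.13

Seller: CAD 376531.13; buyer: CAD 2119.13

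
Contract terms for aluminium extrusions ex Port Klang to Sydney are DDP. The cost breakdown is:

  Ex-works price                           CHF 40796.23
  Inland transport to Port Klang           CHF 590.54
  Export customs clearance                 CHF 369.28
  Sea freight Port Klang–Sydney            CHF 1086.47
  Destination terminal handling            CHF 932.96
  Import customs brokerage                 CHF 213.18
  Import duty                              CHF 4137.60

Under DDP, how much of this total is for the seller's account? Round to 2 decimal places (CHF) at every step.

DDP: the seller bears all costs including import duty.
Seller's account: goods 40796.23 + inland to port 590.54 + export clearance 369.28 + freight 1086.47 + destination terminal 932.96 + brokerage 213.18 + duty 4137.60 = 48126.26
Buyer's account: 0.00

Seller's account: CHF 48126.26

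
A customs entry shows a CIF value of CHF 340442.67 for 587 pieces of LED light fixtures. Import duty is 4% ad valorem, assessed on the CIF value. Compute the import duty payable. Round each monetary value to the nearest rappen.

Import duty = 340442.67 × 4% = 13617.71

Import duty: CHF 13617.71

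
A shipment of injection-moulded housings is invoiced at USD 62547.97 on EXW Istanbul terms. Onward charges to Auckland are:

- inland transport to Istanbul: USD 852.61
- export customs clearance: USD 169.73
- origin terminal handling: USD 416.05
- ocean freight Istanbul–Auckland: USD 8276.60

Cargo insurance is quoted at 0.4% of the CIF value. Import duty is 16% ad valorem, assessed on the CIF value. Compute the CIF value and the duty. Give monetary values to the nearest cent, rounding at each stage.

CIF value: USD 72553.17; import duty: USD 11608.51

Let C be the CIF value. C = EXW price + pre-shipment costs + freight + 0.4% × C
C − 0.4% × C = 62547.97 + 852.61 + 169.73 + 416.05 + 8276.60
0.996 × C = 72262.96
C = 72262.96 / 0.996 = 72553.17
Insurance premium = 0.4% × 72553.17 = 290.21
Import duty = 72553.17 × 16% = 11608.51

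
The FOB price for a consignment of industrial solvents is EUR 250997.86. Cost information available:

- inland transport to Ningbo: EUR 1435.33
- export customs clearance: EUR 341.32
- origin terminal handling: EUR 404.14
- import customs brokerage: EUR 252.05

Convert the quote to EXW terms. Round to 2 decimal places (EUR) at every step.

EXW price: EUR 248817.07

Not relevant to the conversion: brokerage — on the buyer under both terms; not part of either seller's price.
From FOB to EXW, the seller no longer bears: inland to port, export clearance, origin terminal.
EXW price = 250997.86 − 1435.33 − 341.32 − 404.14 = 248817.07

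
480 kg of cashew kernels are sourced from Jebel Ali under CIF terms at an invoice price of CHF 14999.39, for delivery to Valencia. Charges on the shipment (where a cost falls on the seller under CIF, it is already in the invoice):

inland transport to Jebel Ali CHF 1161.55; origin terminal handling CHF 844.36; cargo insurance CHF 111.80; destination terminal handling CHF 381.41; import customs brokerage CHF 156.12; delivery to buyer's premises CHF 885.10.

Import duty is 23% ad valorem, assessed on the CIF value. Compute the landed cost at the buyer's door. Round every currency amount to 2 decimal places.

Total landed cost: CHF 19871.88

CIF: the seller pays costs through ocean freight and marine insurance to the destination port.
Already in the invoice (seller's account under CIF): inland to port, origin terminal, insurance — exclude.
The CIF price already equals the CIF value: 14999.39
Import duty = 14999.39 × 23% = 3449.86
Buyer bears: destination terminal 381.41 + brokerage 156.12 + delivery 885.10 + duty 3449.86 = 4872.49
Landed cost = invoice 14999.39 + 4872.49 = 19871.88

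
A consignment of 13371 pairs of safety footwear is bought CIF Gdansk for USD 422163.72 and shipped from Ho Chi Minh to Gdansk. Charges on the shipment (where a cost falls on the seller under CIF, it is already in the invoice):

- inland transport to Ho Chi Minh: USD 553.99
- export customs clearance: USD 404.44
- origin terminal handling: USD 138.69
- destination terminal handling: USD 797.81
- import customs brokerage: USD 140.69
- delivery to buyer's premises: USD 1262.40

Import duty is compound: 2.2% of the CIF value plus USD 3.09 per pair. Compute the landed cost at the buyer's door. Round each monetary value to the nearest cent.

Total landed cost: USD 474968.61

CIF: the seller pays costs through ocean freight and marine insurance to the destination port.
Already in the invoice (seller's account under CIF): inland to port, export clearance, origin terminal — exclude.
The CIF price already equals the CIF value: 422163.72
Ad valorem component: 422163.72 × 2.2% = 9287.60
Specific component: 13371 × 3.09 = 41316.39
Import duty = 9287.60 + 41316.39 = 50603.99
Buyer bears: destination terminal 797.81 + brokerage 140.69 + delivery 1262.40 + duty 50603.99 = 52804.89
Landed cost = invoice 422163.72 + 52804.89 = 474968.61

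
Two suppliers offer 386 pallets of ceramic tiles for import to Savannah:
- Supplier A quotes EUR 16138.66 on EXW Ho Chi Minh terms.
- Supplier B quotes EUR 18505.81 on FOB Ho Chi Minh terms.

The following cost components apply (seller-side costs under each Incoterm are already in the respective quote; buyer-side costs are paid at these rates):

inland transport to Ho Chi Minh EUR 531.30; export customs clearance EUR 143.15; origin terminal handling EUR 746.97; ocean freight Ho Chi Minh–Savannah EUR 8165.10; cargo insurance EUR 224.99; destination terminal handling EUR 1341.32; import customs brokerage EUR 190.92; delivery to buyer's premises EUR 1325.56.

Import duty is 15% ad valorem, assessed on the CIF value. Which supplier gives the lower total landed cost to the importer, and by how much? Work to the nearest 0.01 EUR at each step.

Supplier A (EXW):
CIF value = EXW price + inland to port + export clearance + origin terminal + freight + insurance = 16138.66 + 531.30 + 143.15 + 746.97 + 8165.10 + 224.99 = 25950.17
Import duty = 25950.17 × 15% = 3892.53
Buyer bears (A): 531.30 + 143.15 + 746.97 + 8165.10 + 224.99 + 1341.32 + 190.92 + 1325.56 = 12669.31
Landed cost (A) = invoice 16138.66 + 12669.31 + duty 3892.53 = 32700.50
Supplier B (FOB):
CIF value = FOB price + freight + insurance = 18505.81 + 8165.10 + 224.99 = 26895.90
Import duty = 26895.90 × 15% = 4034.39
Buyer bears (B): 8165.10 + 224.99 + 1341.32 + 190.92 + 1325.56 = 11247.89
Landed cost (B) = invoice 18505.81 + 11247.89 + duty 4034.39 = 33788.09
Difference = |32700.50 − 33788.09| = 1087.59

Supplier A is cheaper by EUR 1087.59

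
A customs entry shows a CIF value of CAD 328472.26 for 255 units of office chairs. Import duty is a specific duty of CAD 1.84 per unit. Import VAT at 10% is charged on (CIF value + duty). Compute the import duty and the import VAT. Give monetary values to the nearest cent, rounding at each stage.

Import duty = 255 × 1.84 = 469.20
VAT base = CIF + duty = 328472.26 + 469.20 = 328941.46
Import VAT = 328941.46 × 10% = 32894.15

Import duty: CAD 469.20; import VAT: CAD 32894.15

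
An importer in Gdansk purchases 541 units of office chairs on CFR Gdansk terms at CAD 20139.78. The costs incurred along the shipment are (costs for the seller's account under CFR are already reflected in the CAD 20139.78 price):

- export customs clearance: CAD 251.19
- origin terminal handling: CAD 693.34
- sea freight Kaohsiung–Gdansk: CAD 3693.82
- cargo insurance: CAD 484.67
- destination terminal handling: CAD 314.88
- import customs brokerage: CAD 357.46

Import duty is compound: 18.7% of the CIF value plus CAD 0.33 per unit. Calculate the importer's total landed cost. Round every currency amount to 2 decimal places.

CFR: the seller pays costs through ocean freight to the destination port, but not insurance.
Already in the invoice (seller's account under CFR): export clearance, origin terminal, freight — exclude.
CIF value = CFR price + insurance = 20139.78 + 484.67 = 20624.45
Ad valorem component: 20624.45 × 18.7% = 3856.77
Specific component: 541 × 0.33 = 178.53
Import duty = 3856.77 + 178.53 = 4035.30
Buyer bears: insurance 484.67 + destination terminal 314.88 + brokerage 357.46 + duty 4035.30 = 5192.31
Landed cost = invoice 20139.78 + 5192.31 = 25332.09

Total landed cost: CAD 25332.09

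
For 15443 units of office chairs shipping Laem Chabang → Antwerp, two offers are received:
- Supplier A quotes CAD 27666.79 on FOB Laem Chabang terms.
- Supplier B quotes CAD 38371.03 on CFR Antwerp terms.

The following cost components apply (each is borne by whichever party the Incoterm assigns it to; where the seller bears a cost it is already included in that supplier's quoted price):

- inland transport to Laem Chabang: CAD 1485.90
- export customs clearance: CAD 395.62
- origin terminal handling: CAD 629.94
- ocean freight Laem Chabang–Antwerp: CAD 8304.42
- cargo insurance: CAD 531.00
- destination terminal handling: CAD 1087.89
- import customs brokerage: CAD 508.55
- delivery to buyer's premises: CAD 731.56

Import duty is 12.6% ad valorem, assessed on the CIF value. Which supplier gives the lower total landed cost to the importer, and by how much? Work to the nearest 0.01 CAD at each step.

Supplier A (FOB):
CIF value = FOB price + freight + insurance = 27666.79 + 8304.42 + 531.00 = 36502.21
Import duty = 36502.21 × 12.6% = 4599.28
Buyer bears (A): 8304.42 + 531.00 + 1087.89 + 508.55 + 731.56 = 11163.42
Landed cost (A) = invoice 27666.79 + 11163.42 + duty 4599.28 = 43429.49
Supplier B (CFR):
CIF value = CFR price + insurance = 38371.03 + 531.00 = 38902.03
Import duty = 38902.03 × 12.6% = 4901.66
Buyer bears (B): 531.00 + 1087.89 + 508.55 + 731.56 = 2859.00
Landed cost (B) = invoice 38371.03 + 2859.00 + duty 4901.66 = 46131.69
Difference = |43429.49 − 46131.69| = 2702.20

Supplier A is cheaper by CAD 2702.20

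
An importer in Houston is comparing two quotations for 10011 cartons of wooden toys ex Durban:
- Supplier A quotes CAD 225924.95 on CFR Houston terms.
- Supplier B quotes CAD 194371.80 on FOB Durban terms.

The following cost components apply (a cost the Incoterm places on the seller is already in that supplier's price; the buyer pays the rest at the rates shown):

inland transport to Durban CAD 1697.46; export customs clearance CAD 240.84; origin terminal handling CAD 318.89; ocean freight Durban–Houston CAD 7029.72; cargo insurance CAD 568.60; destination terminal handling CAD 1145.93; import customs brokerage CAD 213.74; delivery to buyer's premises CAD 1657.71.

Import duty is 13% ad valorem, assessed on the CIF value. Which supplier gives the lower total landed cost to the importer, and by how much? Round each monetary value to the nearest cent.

Supplier B is cheaper by CAD 27711.47

Supplier A (CFR):
CIF value = CFR price + insurance = 225924.95 + 568.60 = 226493.55
Import duty = 226493.55 × 13% = 29444.16
Buyer bears (A): 568.60 + 1145.93 + 213.74 + 1657.71 = 3585.98
Landed cost (A) = invoice 225924.95 + 3585.98 + duty 29444.16 = 258955.09
Supplier B (FOB):
CIF value = FOB price + freight + insurance = 194371.80 + 7029.72 + 568.60 = 201970.12
Import duty = 201970.12 × 13% = 26256.12
Buyer bears (B): 7029.72 + 568.60 + 1145.93 + 213.74 + 1657.71 = 10615.70
Landed cost (B) = invoice 194371.80 + 10615.70 + duty 26256.12 = 231243.62
Difference = |258955.09 − 231243.62| = 27711.47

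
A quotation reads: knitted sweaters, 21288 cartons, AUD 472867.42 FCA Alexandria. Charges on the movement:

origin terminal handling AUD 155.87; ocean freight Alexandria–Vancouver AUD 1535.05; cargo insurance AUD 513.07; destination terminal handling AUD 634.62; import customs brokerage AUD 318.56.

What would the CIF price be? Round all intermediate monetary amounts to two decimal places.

CIF price: AUD 475071.41

Not relevant to the conversion: destination terminal, brokerage — on the buyer under both terms; not part of either seller's price.
From FCA to CIF, the seller additionally bears: origin terminal, freight, insurance.
CIF price = 472867.42 + 155.87 + 1535.05 + 513.07 = 475071.41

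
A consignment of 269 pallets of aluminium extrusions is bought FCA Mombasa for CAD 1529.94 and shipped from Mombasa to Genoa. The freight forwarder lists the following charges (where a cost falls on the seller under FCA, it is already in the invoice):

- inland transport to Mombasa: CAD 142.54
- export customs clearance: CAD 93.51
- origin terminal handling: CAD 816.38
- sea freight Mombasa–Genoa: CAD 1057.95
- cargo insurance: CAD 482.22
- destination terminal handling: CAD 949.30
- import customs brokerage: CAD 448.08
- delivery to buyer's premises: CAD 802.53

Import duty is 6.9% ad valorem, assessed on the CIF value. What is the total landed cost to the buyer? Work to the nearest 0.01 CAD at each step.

Total landed cost: CAD 6354.57

FCA: the seller delivers export-cleared goods to the carrier; the buyer bears costs from that point.
Already in the invoice (seller's account under FCA): inland to port, export clearance — exclude.
CIF value = FCA price + origin terminal + freight + insurance = 1529.94 + 816.38 + 1057.95 + 482.22 = 3886.49
Import duty = 3886.49 × 6.9% = 268.17
Buyer bears: origin terminal 816.38 + freight 1057.95 + insurance 482.22 + destination terminal 949.30 + brokerage 448.08 + delivery 802.53 + duty 268.17 = 4824.63
Landed cost = invoice 1529.94 + 4824.63 = 6354.57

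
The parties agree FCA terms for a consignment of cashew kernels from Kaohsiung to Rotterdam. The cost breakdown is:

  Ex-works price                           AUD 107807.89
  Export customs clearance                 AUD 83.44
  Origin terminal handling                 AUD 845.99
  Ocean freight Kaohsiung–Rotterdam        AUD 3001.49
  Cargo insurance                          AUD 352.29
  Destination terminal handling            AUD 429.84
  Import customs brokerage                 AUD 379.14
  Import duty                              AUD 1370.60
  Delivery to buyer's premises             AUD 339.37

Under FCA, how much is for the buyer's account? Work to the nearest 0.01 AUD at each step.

FCA: the seller delivers export-cleared goods to the carrier; the buyer bears costs from that point.
Seller's account: goods 107807.89 + export clearance 83.44 = 107891.33
Buyer's account: origin terminal 845.99 + freight 3001.49 + insurance 352.29 + destination terminal 429.84 + brokerage 379.14 + duty 1370.60 + delivery 339.37 = 6718.72

Buyer's account: AUD 6718.72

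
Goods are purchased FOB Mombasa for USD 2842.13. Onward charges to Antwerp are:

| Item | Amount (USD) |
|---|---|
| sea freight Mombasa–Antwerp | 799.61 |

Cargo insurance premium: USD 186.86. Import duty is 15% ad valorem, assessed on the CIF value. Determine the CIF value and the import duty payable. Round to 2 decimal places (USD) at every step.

CIF = FOB price + freight + insurance
CIF = 2842.13 + 799.61 + 186.86 = 3828.60
Import duty = 3828.60 × 15% = 574.29

CIF value: USD 3828.60; import duty: USD 574.29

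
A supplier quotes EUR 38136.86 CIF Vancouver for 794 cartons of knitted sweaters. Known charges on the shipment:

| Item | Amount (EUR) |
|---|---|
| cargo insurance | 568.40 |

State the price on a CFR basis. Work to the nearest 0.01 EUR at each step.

CFR price: EUR 37568.46

From CIF to CFR, the seller no longer bears: insurance.
CFR price = 38136.86 − 568.40 = 37568.46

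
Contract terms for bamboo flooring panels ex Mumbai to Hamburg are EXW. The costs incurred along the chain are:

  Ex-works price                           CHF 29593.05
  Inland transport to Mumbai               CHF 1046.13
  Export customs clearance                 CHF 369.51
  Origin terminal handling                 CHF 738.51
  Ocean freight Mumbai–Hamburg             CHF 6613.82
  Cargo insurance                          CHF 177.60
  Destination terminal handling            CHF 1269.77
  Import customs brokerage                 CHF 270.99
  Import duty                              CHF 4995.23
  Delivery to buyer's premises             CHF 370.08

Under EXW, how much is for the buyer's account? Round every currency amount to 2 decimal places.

Buyer's account: CHF 15851.64

EXW: the seller makes goods available at their premises; the buyer bears all onward costs.
Seller's account: goods 29593.05 = 29593.05
Buyer's account: inland to port 1046.13 + export clearance 369.51 + origin terminal 738.51 + freight 6613.82 + insurance 177.60 + destination terminal 1269.77 + brokerage 270.99 + duty 4995.23 + delivery 370.08 = 15851.64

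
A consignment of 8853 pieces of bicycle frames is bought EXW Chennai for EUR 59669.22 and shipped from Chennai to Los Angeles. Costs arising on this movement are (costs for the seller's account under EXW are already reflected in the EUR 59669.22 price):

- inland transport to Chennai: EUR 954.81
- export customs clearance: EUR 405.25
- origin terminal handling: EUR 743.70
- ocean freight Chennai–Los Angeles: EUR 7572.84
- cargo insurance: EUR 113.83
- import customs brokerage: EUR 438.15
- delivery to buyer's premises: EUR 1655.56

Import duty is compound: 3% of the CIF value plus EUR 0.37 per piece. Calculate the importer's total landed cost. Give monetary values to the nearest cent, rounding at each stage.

EXW: the seller makes goods available at their premises; the buyer bears all onward costs.
CIF value = EXW price + inland to port + export clearance + origin terminal + freight + insurance = 59669.22 + 954.81 + 405.25 + 743.70 + 7572.84 + 113.83 = 69459.65
Ad valorem component: 69459.65 × 3% = 2083.79
Specific component: 8853 × 0.37 = 3275.61
Import duty = 2083.79 + 3275.61 = 5359.40
Buyer bears: inland to port 954.81 + export clearance 405.25 + origin terminal 743.70 + freight 7572.84 + insurance 113.83 + brokerage 438.15 + delivery 1655.56 + duty 5359.40 = 17243.54
Landed cost = invoice 59669.22 + 17243.54 = 76912.76

Total landed cost: EUR 76912.76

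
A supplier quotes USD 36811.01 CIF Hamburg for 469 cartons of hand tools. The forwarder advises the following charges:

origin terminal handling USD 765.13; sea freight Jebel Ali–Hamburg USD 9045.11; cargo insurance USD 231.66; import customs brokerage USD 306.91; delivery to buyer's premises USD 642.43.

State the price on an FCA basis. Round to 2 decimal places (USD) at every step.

Not relevant to the conversion: brokerage, delivery — on the buyer under both terms; not part of either seller's price.
From CIF to FCA, the seller no longer bears: origin terminal, freight, insurance.
FCA price = 36811.01 − 765.13 − 9045.11 − 231.66 = 26769.11

FCA price: USD 26769.11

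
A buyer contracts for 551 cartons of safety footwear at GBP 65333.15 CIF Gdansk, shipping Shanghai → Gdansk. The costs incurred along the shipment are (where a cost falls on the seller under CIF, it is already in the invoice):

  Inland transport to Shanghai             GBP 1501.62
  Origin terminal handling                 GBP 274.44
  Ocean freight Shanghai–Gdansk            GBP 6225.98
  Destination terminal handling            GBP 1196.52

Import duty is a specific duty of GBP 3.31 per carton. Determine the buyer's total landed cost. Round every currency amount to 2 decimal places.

CIF: the seller pays costs through ocean freight and marine insurance to the destination port.
Already in the invoice (seller's account under CIF): inland to port, origin terminal, freight — exclude.
The CIF price already equals the CIF value: 65333.15
Import duty = 551 × 3.31 = 1823.81
Buyer bears: destination terminal 1196.52 + duty 1823.81 = 3020.33
Landed cost = invoice 65333.15 + 3020.33 = 68353.48

Total landed cost: GBP 68353.48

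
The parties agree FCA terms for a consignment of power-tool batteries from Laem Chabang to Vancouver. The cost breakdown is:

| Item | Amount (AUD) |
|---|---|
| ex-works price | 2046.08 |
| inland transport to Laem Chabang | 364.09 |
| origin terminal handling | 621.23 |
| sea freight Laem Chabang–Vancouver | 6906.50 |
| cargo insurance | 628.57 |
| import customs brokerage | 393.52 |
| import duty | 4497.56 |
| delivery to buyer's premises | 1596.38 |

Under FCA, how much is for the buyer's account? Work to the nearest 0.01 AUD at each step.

FCA: the seller delivers export-cleared goods to the carrier; the buyer bears costs from that point.
Seller's account: goods 2046.08 + inland to port 364.09 = 2410.17
Buyer's account: origin terminal 621.23 + freight 6906.50 + insurance 628.57 + brokerage 393.52 + duty 4497.56 + delivery 1596.38 = 14643.76

Buyer's account: AUD 14643.76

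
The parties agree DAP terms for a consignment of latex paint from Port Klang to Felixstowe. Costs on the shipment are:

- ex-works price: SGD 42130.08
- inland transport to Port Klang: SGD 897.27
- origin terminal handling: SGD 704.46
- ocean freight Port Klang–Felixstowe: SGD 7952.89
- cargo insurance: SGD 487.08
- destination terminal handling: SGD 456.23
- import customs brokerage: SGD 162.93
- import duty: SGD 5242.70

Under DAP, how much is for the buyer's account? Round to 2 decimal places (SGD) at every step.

Buyer's account: SGD 5405.63

DAP: the seller bears all costs to the named destination except import duty and clearance.
Seller's account: goods 42130.08 + inland to port 897.27 + origin terminal 704.46 + freight 7952.89 + insurance 487.08 + destination terminal 456.23 = 52628.01
Buyer's account: brokerage 162.93 + duty 5242.70 = 5405.63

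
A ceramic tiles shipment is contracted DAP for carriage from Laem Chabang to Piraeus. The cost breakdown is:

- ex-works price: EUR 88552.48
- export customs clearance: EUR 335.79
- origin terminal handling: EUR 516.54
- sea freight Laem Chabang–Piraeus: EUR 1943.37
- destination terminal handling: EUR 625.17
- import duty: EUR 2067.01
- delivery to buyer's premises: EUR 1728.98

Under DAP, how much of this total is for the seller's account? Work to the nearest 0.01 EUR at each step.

Seller's account: EUR 93702.33

DAP: the seller bears all costs to the named destination except import duty and clearance.
Seller's account: goods 88552.48 + export clearance 335.79 + origin terminal 516.54 + freight 1943.37 + destination terminal 625.17 + delivery 1728.98 = 93702.33
Buyer's account: duty 2067.01 = 2067.01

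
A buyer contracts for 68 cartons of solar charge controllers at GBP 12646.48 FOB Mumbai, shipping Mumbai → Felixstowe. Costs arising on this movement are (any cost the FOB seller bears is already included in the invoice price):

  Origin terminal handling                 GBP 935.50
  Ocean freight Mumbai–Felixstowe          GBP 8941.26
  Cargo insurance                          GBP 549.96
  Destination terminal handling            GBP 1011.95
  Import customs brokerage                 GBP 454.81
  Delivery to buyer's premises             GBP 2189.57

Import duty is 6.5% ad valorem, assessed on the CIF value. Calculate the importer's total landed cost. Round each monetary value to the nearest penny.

FOB: the seller bears costs until goods are on board at the origin port; the buyer bears freight, insurance and all costs thereafter.
Already in the invoice (seller's account under FOB): origin terminal — exclude.
CIF value = FOB price + freight + insurance = 12646.48 + 8941.26 + 549.96 = 22137.70
Import duty = 22137.70 × 6.5% = 1438.95
Buyer bears: freight 8941.26 + insurance 549.96 + destination terminal 1011.95 + brokerage 454.81 + delivery 2189.57 + duty 1438.95 = 14586.50
Landed cost = invoice 12646.48 + 14586.50 = 27232.98

Total landed cost: GBP 27232.98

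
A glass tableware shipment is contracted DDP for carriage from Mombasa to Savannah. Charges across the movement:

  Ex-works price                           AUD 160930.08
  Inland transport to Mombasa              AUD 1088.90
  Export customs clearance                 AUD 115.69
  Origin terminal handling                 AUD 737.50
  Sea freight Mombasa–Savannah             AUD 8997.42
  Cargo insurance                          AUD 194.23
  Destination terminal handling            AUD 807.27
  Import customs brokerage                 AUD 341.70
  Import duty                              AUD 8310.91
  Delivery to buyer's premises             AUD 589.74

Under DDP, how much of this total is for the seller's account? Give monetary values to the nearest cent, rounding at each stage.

DDP: the seller bears all costs including import duty.
Seller's account: goods 160930.08 + inland to port 1088.90 + export clearance 115.69 + origin terminal 737.50 + freight 8997.42 + insurance 194.23 + destination terminal 807.27 + brokerage 341.70 + duty 8310.91 + delivery 589.74 = 182113.44
Buyer's account: 0.00

Seller's account: AUD 182113.44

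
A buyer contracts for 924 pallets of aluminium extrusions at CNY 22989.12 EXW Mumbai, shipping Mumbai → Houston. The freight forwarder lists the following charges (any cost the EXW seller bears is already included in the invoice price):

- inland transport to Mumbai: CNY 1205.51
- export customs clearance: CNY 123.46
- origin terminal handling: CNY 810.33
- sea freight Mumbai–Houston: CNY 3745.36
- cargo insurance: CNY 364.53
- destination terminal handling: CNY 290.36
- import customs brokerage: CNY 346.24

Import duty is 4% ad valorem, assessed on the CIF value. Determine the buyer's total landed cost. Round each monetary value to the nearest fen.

EXW: the seller makes goods available at their premises; the buyer bears all onward costs.
CIF value = EXW price + inland to port + export clearance + origin terminal + freight + insurance = 22989.12 + 1205.51 + 123.46 + 810.33 + 3745.36 + 364.53 = 29238.31
Import duty = 29238.31 × 4% = 1169.53
Buyer bears: inland to port 1205.51 + export clearance 123.46 + origin terminal 810.33 + freight 3745.36 + insurance 364.53 + destination terminal 290.36 + brokerage 346.24 + duty 1169.53 = 8055.32
Landed cost = invoice 22989.12 + 8055.32 = 31044.44

Total landed cost: CNY 31044.44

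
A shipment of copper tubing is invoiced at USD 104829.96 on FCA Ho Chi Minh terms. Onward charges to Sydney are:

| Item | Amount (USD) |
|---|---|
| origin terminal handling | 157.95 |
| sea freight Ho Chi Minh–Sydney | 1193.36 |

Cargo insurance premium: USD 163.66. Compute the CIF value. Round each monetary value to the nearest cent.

CIF = FCA price + pre-shipment costs + freight + insurance
CIF = 104829.96 + 157.95 + 1193.36 + 163.66 = 106344.93

CIF value: USD 106344.93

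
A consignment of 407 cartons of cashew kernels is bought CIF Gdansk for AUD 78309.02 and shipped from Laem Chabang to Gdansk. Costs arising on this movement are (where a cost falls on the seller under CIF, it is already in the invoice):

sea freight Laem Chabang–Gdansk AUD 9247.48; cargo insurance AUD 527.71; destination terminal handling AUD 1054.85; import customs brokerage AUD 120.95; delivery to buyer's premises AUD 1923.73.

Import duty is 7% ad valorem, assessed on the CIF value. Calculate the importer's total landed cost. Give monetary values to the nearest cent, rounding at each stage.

CIF: the seller pays costs through ocean freight and marine insurance to the destination port.
Already in the invoice (seller's account under CIF): freight, insurance — exclude.
The CIF price already equals the CIF value: 78309.02
Import duty = 78309.02 × 7% = 5481.63
Buyer bears: destination terminal 1054.85 + brokerage 120.95 + delivery 1923.73 + duty 5481.63 = 8581.16
Landed cost = invoice 78309.02 + 8581.16 = 86890.18

Total landed cost: AUD 86890.18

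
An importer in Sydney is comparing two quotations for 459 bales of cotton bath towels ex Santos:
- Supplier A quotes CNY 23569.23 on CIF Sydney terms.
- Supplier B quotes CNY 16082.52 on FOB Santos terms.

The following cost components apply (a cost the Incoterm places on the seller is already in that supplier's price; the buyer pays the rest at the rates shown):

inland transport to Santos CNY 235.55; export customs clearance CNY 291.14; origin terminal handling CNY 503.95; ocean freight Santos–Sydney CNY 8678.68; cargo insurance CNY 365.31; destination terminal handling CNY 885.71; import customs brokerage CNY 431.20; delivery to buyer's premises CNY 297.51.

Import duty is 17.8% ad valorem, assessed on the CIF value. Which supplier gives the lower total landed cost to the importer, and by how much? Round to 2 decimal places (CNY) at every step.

Supplier A (CIF):
The CIF price already equals the CIF value: 23569.23
Import duty = 23569.23 × 17.8% = 4195.32
Buyer bears (A): 885.71 + 431.20 + 297.51 = 1614.42
Landed cost (A) = invoice 23569.23 + 1614.42 + duty 4195.32 = 29378.97
Supplier B (FOB):
CIF value = FOB price + freight + insurance = 16082.52 + 8678.68 + 365.31 = 25126.51
Import duty = 25126.51 × 17.8% = 4472.52
Buyer bears (B): 8678.68 + 365.31 + 885.71 + 431.20 + 297.51 = 10658.41
Landed cost (B) = invoice 16082.52 + 10658.41 + duty 4472.52 = 31213.45
Difference = |29378.97 − 31213.45| = 1834.48

Supplier A is cheaper by CNY 1834.48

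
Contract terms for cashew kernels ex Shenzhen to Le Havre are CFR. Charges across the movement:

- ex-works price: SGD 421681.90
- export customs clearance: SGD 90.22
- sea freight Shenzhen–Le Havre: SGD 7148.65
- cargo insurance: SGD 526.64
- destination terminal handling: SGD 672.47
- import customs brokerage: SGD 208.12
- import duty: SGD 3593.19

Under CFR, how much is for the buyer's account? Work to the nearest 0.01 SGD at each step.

Buyer's account: SGD 5000.42

CFR: the seller pays costs through ocean freight to the destination port, but not insurance.
Seller's account: goods 421681.90 + export clearance 90.22 + freight 7148.65 = 428920.77
Buyer's account: insurance 526.64 + destination terminal 672.47 + brokerage 208.12 + duty 3593.19 = 5000.42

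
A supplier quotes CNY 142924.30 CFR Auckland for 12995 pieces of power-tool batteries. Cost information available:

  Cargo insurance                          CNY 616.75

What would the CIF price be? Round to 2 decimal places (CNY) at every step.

CIF price: CNY 143541.05

From CFR to CIF, the seller additionally bears: insurance.
CIF price = 142924.30 + 616.75 = 143541.05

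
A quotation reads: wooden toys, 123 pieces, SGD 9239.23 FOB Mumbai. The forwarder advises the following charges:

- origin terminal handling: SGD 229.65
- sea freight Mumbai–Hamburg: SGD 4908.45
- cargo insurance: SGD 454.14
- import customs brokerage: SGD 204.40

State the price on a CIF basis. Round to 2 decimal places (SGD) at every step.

Not relevant to the conversion: origin terminal — on the seller under both FOB and CIF; already in the FOB price and stays in the CIF price. brokerage — on the buyer under both terms; not part of either seller's price.
From FOB to CIF, the seller additionally bears: freight, insurance.
CIF price = 9239.23 + 4908.45 + 454.14 = 14601.82

CIF price: SGD 14601.82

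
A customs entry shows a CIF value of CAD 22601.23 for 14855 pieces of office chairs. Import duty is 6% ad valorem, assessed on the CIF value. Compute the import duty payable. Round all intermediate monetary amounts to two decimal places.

Import duty = 22601.23 × 6% = 1356.07

Import duty: CAD 1356.07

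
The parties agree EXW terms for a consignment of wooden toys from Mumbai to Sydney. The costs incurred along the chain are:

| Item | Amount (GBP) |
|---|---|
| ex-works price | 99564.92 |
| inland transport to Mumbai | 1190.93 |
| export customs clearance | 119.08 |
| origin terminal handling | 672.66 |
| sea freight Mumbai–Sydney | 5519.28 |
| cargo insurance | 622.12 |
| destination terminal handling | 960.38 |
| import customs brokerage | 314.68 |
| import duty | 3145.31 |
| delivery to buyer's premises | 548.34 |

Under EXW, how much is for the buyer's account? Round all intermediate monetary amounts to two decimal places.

Buyer's account: GBP 13092.78

EXW: the seller makes goods available at their premises; the buyer bears all onward costs.
Seller's account: goods 99564.92 = 99564.92
Buyer's account: inland to port 1190.93 + export clearance 119.08 + origin terminal 672.66 + freight 5519.28 + insurance 622.12 + destination terminal 960.38 + brokerage 314.68 + duty 3145.31 + delivery 548.34 = 13092.78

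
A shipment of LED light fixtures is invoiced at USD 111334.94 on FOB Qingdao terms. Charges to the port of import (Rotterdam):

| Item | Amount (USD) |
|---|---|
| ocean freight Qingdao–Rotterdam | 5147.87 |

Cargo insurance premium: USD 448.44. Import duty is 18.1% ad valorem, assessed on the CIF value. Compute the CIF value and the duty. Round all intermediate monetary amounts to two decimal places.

CIF value: USD 116931.25; import duty: USD 21164.56

CIF = FOB price + freight + insurance
CIF = 111334.94 + 5147.87 + 448.44 = 116931.25
Import duty = 116931.25 × 18.1% = 21164.56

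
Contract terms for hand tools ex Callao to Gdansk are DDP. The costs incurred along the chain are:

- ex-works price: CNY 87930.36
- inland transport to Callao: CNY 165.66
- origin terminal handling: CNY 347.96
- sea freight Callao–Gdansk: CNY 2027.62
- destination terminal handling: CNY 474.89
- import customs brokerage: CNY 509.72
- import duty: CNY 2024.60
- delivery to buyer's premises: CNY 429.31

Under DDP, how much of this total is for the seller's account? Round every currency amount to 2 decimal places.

DDP: the seller bears all costs including import duty.
Seller's account: goods 87930.36 + inland to port 165.66 + origin terminal 347.96 + freight 2027.62 + destination terminal 474.89 + brokerage 509.72 + duty 2024.60 + delivery 429.31 = 93910.12
Buyer's account: 0.00

Seller's account: CNY 93910.12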